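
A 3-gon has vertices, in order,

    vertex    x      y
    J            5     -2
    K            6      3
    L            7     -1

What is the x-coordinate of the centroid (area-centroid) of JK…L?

Apply the surveyor's formula. First the cross-terms c_i = x_i·y_{i+1} − x_{i+1}·y_i:
  27, -27, -9  ⇒  2A = -9, A = -4.5.
Then Σ (x_i + x_{i+1})·c_i = -162, so x̄ = -162 / (6·(-4.5)) = 6.

6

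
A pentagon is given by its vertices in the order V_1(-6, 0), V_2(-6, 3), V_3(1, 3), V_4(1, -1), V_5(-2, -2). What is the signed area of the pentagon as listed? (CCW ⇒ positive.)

-29.5

Apply Gauss's area formula: 2A = Σ (x_i·y_{i+1} − x_{i+1}·y_i), indices taken mod 5.
Cross-terms: -18, -21, -4, -4, -12  ⇒  Σ = -59
Signed area = Σ/2 = -29.5 (negative ⇒ clockwise traversal).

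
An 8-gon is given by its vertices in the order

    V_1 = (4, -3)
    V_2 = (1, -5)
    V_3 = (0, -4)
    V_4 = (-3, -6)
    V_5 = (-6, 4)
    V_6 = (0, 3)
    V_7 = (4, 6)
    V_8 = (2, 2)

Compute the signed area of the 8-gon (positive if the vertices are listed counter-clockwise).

-64.5

Apply the shoelace formula: 2A = Σ (x_i·y_{i+1} − x_{i+1}·y_i), indices taken mod 8.
V_1→V_2: (4)(-5) − (1)(-3) = -17
V_2→V_3: (1)(-4) − (0)(-5) = -4
V_3→V_4: (0)(-6) − (-3)(-4) = -12
V_4→V_5: (-3)(4) − (-6)(-6) = -48
V_5→V_6: (-6)(3) − (0)(4) = -18
V_6→V_7: (0)(6) − (4)(3) = -12
V_7→V_8: (4)(2) − (2)(6) = -4
V_8→V_1: (2)(-3) − (4)(2) = -14
Σ = -129
Signed area = Σ/2 = -64.5 (negative ⇒ clockwise traversal).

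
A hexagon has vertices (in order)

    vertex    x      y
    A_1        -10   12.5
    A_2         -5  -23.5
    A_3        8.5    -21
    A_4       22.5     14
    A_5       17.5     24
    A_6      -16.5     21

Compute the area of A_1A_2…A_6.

A_1→A_2: (-10)(-23.5) − (-5)(12.5) = 297.5
A_2→A_3: (-5)(-21) − (8.5)(-23.5) = 304.75
A_3→A_4: (8.5)(14) − (22.5)(-21) = 591.5
A_4→A_5: (22.5)(24) − (17.5)(14) = 295
A_5→A_6: (17.5)(21) − (-16.5)(24) = 763.5
A_6→A_1: (-16.5)(12.5) − (-10)(21) = 3.75
Σ = 2256
Area = |Σ|/2 = 1128.

1128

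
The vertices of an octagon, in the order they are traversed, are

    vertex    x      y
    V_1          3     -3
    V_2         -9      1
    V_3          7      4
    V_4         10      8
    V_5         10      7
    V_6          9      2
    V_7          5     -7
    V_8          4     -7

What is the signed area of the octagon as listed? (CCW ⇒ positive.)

-87.5

Cross-terms: -24, -43, 16, -10, -43, -73, -7, 9  ⇒  Σ = -175
Signed area = Σ/2 = -87.5 (negative ⇒ clockwise traversal).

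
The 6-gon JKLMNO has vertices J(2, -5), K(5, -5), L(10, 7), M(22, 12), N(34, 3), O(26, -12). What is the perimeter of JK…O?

86

|JK| = √((3)² + (0)²) = √9 = 3
|KL| = √((5)² + (12)²) = √169 = 13
|LM| = √((12)² + (5)²) = √169 = 13
|MN| = √((12)² + (-9)²) = √225 = 15
|NO| = √((-8)² + (-15)²) = √289 = 17
|OJ| = √((-24)² + (7)²) = √625 = 25
Perimeter = 3 + 13 + 13 + 15 + 17 + 25 = 86.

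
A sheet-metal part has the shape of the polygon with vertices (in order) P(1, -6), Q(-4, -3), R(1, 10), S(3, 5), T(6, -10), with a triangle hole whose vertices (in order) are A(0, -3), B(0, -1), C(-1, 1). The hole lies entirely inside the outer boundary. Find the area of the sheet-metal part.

Outer boundary:
Σ = (-27) + (-37) + (-25) + (-60) + (-26) = -175
Area = |Σ|/2 = 87.5.
Hole:
Σ = (0) + (-1) + (3) = 2
Area = |Σ|/2 = 1.
Net area = 87.5 − 1 = 86.5.

86.5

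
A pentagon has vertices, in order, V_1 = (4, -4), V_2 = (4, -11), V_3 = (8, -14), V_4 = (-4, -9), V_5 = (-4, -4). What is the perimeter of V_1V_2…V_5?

|V_1V_2| = √((0)² + (-7)²) = √49 = 7
|V_2V_3| = √((4)² + (-3)²) = √25 = 5
|V_3V_4| = √((-12)² + (5)²) = √169 = 13
|V_4V_5| = √((0)² + (5)²) = √25 = 5
|V_5V_1| = √((8)² + (0)²) = √64 = 8
Perimeter = 7 + 5 + 13 + 5 + 8 = 38.

38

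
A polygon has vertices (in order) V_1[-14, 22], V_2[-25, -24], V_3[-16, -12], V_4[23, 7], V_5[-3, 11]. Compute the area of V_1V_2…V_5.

664

Cross-terms: 886, -84, 164, 274, 88  ⇒  Σ = 1328
Area = |Σ|/2 = 664.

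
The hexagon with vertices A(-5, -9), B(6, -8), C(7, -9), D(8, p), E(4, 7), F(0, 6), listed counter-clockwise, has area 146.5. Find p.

The doubled signed area Σ (x_i y_{i+1} − x_{i+1} y_i) is linear in p.
With p=0 it equals 278; the coefficient of p is 3 (from the two edges through D).
So 3·p + 278 = 2·146.5 = 293 ⇒ p = 5.

5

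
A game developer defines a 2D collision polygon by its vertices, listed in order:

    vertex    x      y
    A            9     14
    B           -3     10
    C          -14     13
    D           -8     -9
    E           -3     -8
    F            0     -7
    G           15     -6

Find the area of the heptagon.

445

Apply the shoelace formula: 2A = Σ (x_i·y_{i+1} − x_{i+1}·y_i), indices taken mod 7.
Cross-terms: 132, 101, 230, 37, 21, 105, 264  ⇒  Σ = 890
Area = |Σ|/2 = 445.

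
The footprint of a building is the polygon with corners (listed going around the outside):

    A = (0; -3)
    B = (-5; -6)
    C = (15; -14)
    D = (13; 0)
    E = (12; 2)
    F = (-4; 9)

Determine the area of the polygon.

A→B: (0)(-6) − (-5)(-3) = -15
B→C: (-5)(-14) − (15)(-6) = 160
C→D: (15)(0) − (13)(-14) = 182
D→E: (13)(2) − (12)(0) = 26
E→F: (12)(9) − (-4)(2) = 116
F→A: (-4)(-3) − (0)(9) = 12
Σ = 481
Area = |Σ|/2 = 240.5.

240.5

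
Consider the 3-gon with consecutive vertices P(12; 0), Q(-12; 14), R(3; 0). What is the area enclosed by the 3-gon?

Σ = (168) + (-42) + (0) = 126
Area = |Σ|/2 = 63.

63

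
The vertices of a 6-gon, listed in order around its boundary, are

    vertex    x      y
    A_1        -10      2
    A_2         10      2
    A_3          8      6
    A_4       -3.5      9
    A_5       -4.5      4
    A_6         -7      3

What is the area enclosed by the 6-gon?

Apply Gauss's area formula: 2A = Σ (x_i·y_{i+1} − x_{i+1}·y_i), indices taken mod 6.
Σ = (-40) + (44) + (93) + (26.5) + (14.5) + (16) = 154
Area = |Σ|/2 = 77.

77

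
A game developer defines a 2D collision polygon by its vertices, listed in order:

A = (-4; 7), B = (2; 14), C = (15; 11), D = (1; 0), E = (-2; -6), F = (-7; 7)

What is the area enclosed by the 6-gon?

176

Σ = (-70) + (-188) + (-11) + (-6) + (-56) + (-21) = -352
Area = |Σ|/2 = 176.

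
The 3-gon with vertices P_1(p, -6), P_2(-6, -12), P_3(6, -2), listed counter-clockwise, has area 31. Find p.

-5

The doubled signed area Σ (x_i y_{i+1} − x_{i+1} y_i) is linear in p.
With p=0 it equals 12; the coefficient of p is -10 (from the two edges through P_1).
So -10·p + 12 = 2·31 = 62 ⇒ p = -5.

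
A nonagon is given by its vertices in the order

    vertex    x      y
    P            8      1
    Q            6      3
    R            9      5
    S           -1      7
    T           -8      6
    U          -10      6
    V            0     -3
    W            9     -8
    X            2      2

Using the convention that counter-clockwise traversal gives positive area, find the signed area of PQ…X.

114

Apply Gauss's area formula: 2A = Σ (x_i·y_{i+1} − x_{i+1}·y_i), indices taken mod 9.
Σ = (18) + (3) + (68) + (50) + (12) + (30) + (27) + (34) + (-14) = 228
Signed area = Σ/2 = 114 (positive ⇒ counter-clockwise traversal).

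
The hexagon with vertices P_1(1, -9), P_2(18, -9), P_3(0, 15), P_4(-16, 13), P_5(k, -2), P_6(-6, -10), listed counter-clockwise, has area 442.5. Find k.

-6

The doubled signed area Σ (x_i y_{i+1} − x_{i+1} y_i) is linear in k.
With k=0 it equals 747; the coefficient of k is -23 (from the two edges through P_5).
So -23·k + 747 = 2·442.5 = 885 ⇒ k = -6.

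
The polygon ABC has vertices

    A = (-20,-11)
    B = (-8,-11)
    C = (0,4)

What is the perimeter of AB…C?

|AB| = √((12)² + (0)²) = √144 = 12
|BC| = √((8)² + (15)²) = √289 = 17
|CA| = √((-20)² + (-15)²) = √625 = 25
Perimeter = 12 + 17 + 25 = 54.

54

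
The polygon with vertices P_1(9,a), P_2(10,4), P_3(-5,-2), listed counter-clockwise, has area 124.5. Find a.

The doubled signed area Σ (x_i y_{i+1} − x_{i+1} y_i) is linear in a.
With a=0 it equals 54; the coefficient of a is -15 (from the two edges through P_1).
So -15·a + 54 = 2·124.5 = 249 ⇒ a = -13.

-13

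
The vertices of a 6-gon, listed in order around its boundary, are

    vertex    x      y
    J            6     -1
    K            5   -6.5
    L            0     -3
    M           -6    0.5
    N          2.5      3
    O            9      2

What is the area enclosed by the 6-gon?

64.625

Cross-terms: -34, -15, -18, -19.25, -22, -21  ⇒  Σ = -129.25
Area = |Σ|/2 = 64.625.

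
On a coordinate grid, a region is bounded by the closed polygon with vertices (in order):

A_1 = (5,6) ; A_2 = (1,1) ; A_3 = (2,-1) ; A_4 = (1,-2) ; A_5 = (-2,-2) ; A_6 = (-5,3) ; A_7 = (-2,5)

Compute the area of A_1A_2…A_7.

Σ = (-1) + (-3) + (-3) + (-6) + (-16) + (-19) + (-37) = -85
Area = |Σ|/2 = 42.5.

42.5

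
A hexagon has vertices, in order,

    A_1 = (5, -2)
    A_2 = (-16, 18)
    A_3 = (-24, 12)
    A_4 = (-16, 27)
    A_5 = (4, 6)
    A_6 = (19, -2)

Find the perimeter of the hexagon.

|A_1A_2| = √((-21)² + (20)²) = √841 = 29
|A_2A_3| = √((-8)² + (-6)²) = √100 = 10
|A_3A_4| = √((8)² + (15)²) = √289 = 17
|A_4A_5| = √((20)² + (-21)²) = √841 = 29
|A_5A_6| = √((15)² + (-8)²) = √289 = 17
|A_6A_1| = √((-14)² + (0)²) = √196 = 14
Perimeter = 29 + 10 + 17 + 29 + 17 + 14 = 116.

116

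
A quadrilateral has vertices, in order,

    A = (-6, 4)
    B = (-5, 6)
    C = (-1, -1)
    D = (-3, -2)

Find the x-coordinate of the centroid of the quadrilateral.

Apply the shoelace formula. First the cross-terms c_i = x_i·y_{i+1} − x_{i+1}·y_i:
  -16, 11, -1, -24  ⇒  2A = -30, A = -15.
Then Σ (x_i + x_{i+1})·c_i = 330, so x̄ = 330 / (6·(-15)) = -11/3.

-11/3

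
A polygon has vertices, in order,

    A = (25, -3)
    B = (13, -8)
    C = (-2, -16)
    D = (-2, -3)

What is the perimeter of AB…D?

|AB| = √((-12)² + (-5)²) = √169 = 13
|BC| = √((-15)² + (-8)²) = √289 = 17
|CD| = √((0)² + (13)²) = √169 = 13
|DA| = √((27)² + (0)²) = √729 = 27
Perimeter = 13 + 17 + 13 + 27 = 70.

70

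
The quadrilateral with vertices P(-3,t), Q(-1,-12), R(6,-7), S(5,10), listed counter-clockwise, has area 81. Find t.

-13

The doubled signed area Σ (x_i y_{i+1} − x_{i+1} y_i) is linear in t.
With t=0 it equals 240; the coefficient of t is 6 (from the two edges through P).
So 6·t + 240 = 2·81 = 162 ⇒ t = -13.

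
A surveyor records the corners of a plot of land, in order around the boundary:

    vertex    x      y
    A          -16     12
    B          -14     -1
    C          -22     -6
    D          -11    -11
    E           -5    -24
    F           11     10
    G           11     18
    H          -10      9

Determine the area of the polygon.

618

Apply the shoelace (surveyor's) formula: 2A = Σ (x_i·y_{i+1} − x_{i+1}·y_i), indices taken mod 8.
Σ = (184) + (62) + (176) + (209) + (214) + (88) + (279) + (24) = 1236
Area = |Σ|/2 = 618.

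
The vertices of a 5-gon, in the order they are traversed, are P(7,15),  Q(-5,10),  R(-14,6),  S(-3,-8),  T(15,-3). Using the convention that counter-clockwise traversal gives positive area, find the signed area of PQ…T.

380

Σ = (145) + (110) + (130) + (129) + (246) = 760
Signed area = Σ/2 = 380 (positive ⇒ counter-clockwise traversal).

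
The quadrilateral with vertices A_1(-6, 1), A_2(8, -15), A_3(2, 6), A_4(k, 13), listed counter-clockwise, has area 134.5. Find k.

Write out the shoelace sum; only the two edges meeting at A_4 involve k:
2·Area = [(2·13 − k·6) + (k·1 − (-6)·13)] + 160
       = -5·k + 264 = 269
⇒ k = -1.

-1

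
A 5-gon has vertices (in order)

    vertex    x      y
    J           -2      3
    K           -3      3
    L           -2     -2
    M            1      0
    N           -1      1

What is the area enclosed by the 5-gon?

Apply the surveyor's formula: 2A = Σ (x_i·y_{i+1} − x_{i+1}·y_i), indices taken mod 5.
J→K: (-2)(3) − (-3)(3) = 3
K→L: (-3)(-2) − (-2)(3) = 12
L→M: (-2)(0) − (1)(-2) = 2
M→N: (1)(1) − (-1)(0) = 1
N→J: (-1)(3) − (-2)(1) = -1
Σ = 17
Area = |Σ|/2 = 8.5.

8.5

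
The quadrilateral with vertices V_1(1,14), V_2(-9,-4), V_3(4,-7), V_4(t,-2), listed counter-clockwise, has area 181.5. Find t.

The doubled signed area Σ (x_i y_{i+1} − x_{i+1} y_i) is linear in t.
With t=0 it equals 195; the coefficient of t is 21 (from the two edges through V_4).
So 21·t + 195 = 2·181.5 = 363 ⇒ t = 8.

8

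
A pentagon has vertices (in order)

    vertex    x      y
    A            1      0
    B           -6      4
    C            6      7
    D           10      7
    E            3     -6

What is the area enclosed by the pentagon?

Σ = (4) + (-66) + (-28) + (-81) + (6) = -165
Area = |Σ|/2 = 82.5.

82.5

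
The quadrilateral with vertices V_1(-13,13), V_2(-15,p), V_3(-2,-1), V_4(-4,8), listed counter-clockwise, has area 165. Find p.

-8

The doubled signed area Σ (x_i y_{i+1} − x_{i+1} y_i) is linear in p.
With p=0 it equals 242; the coefficient of p is -11 (from the two edges through V_2).
So -11·p + 242 = 2·165 = 330 ⇒ p = -8.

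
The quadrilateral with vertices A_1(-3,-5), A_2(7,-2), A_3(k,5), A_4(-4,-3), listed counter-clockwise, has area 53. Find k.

Write out the shoelace sum; only the two edges meeting at A_3 involve k:
2·Area = [(7·5 − k·(-2)) + (k·(-3) − (-4)·5)] + 52
       = -1·k + 107 = 106
⇒ k = 1.

1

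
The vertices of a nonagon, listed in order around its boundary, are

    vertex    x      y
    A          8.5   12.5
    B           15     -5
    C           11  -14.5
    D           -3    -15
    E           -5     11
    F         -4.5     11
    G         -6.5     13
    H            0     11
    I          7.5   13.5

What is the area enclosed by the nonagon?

A→B: (8.5)(-5) − (15)(12.5) = -230
B→C: (15)(-14.5) − (11)(-5) = -162.5
C→D: (11)(-15) − (-3)(-14.5) = -208.5
D→E: (-3)(11) − (-5)(-15) = -108
E→F: (-5)(11) − (-4.5)(11) = -5.5
F→G: (-4.5)(13) − (-6.5)(11) = 13
G→H: (-6.5)(11) − (0)(13) = -71.5
H→I: (0)(13.5) − (7.5)(11) = -82.5
I→A: (7.5)(12.5) − (8.5)(13.5) = -21
Σ = -876.5
Area = |Σ|/2 = 438.25.

438.25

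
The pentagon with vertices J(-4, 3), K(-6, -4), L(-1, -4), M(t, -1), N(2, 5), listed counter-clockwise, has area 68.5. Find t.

The doubled signed area Σ (x_i y_{i+1} − x_{i+1} y_i) is linear in t.
With t=0 it equals 83; the coefficient of t is 9 (from the two edges through M).
So 9·t + 83 = 2·68.5 = 137 ⇒ t = 6.

6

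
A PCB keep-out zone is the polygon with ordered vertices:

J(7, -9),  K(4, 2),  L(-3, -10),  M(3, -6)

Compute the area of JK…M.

Apply Gauss's area formula: 2A = Σ (x_i·y_{i+1} − x_{i+1}·y_i), indices taken mod 4.
Σ = (50) + (-34) + (48) + (15) = 79
Area = |Σ|/2 = 39.5.

39.5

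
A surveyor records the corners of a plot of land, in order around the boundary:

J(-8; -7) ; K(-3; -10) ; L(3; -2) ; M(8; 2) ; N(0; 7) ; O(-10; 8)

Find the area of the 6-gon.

188.5

Σ = (59) + (36) + (22) + (56) + (70) + (134) = 377
Area = |Σ|/2 = 188.5.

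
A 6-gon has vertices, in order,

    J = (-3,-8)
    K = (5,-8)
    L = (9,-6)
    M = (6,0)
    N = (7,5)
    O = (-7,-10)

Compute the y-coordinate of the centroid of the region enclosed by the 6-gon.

-657/163

Apply the surveyor's formula. First the cross-terms c_i = x_i·y_{i+1} − x_{i+1}·y_i:
  64, 42, 36, 30, -35, 26  ⇒  2A = 163, A = 81.5.
Then Σ (y_i + y_{i+1})·c_i = -1971, so ȳ = -1971 / (6·81.5) = -657/163.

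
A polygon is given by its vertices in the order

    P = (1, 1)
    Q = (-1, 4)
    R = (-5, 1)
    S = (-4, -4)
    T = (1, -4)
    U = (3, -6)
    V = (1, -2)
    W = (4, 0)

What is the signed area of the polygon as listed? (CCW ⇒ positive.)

43

Σ = (5) + (19) + (24) + (20) + (6) + (0) + (8) + (4) = 86
Signed area = Σ/2 = 43 (positive ⇒ counter-clockwise traversal).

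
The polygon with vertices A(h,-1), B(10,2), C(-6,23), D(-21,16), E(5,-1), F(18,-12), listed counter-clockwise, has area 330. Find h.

Write out the shoelace sum; only the two edges meeting at A involve h:
2·Area = [(18·(-1) − h·(-12)) + (h·2 − 10·(-1))] + 528
       = 14·h + 520 = 660
⇒ h = 10.

10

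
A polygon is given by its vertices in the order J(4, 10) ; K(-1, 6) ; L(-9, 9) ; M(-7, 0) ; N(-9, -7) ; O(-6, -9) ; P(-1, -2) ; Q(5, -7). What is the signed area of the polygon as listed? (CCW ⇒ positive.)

164

Apply the shoelace formula: 2A = Σ (x_i·y_{i+1} − x_{i+1}·y_i), indices taken mod 8.
J→K: (4)(6) − (-1)(10) = 34
K→L: (-1)(9) − (-9)(6) = 45
L→M: (-9)(0) − (-7)(9) = 63
M→N: (-7)(-7) − (-9)(0) = 49
N→O: (-9)(-9) − (-6)(-7) = 39
O→P: (-6)(-2) − (-1)(-9) = 3
P→Q: (-1)(-7) − (5)(-2) = 17
Q→J: (5)(10) − (4)(-7) = 78
Σ = 328
Signed area = Σ/2 = 164 (positive ⇒ counter-clockwise traversal).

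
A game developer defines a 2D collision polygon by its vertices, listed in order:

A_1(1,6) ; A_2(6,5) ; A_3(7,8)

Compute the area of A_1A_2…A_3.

A_1→A_2: (1)(5) − (6)(6) = -31
A_2→A_3: (6)(8) − (7)(5) = 13
A_3→A_1: (7)(6) − (1)(8) = 34
Σ = 16
Area = |Σ|/2 = 8.

8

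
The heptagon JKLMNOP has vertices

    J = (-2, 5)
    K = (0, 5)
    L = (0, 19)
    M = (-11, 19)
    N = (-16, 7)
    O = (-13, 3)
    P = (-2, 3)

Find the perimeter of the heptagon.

|JK| = √((2)² + (0)²) = √4 = 2
|KL| = √((0)² + (14)²) = √196 = 14
|LM| = √((-11)² + (0)²) = √121 = 11
|MN| = √((-5)² + (-12)²) = √169 = 13
|NO| = √((3)² + (-4)²) = √25 = 5
|OP| = √((11)² + (0)²) = √121 = 11
|PJ| = √((0)² + (2)²) = √4 = 2
Perimeter = 2 + 14 + 11 + 13 + 5 + 11 + 2 = 58.

58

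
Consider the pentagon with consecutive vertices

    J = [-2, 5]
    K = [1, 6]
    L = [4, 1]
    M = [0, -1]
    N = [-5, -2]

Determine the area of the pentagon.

J→K: (-2)(6) − (1)(5) = -17
K→L: (1)(1) − (4)(6) = -23
L→M: (4)(-1) − (0)(1) = -4
M→N: (0)(-2) − (-5)(-1) = -5
N→J: (-5)(5) − (-2)(-2) = -29
Σ = -78
Area = |Σ|/2 = 39.

39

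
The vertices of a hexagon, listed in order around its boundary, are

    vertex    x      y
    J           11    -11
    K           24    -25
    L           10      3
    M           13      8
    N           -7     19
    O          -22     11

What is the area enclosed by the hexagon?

Apply the surveyor's formula: 2A = Σ (x_i·y_{i+1} − x_{i+1}·y_i), indices taken mod 6.
Σ = (-11) + (322) + (41) + (303) + (341) + (121) = 1117
Area = |Σ|/2 = 558.5.

558.5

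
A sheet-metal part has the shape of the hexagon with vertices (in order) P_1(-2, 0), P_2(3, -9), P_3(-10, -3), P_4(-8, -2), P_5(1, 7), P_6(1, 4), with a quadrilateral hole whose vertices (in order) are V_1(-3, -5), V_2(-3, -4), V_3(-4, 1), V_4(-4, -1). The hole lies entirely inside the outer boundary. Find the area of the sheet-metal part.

65.5

Outer boundary:
P_1→P_2: (-2)(-9) − (3)(0) = 18
P_2→P_3: (3)(-3) − (-10)(-9) = -99
P_3→P_4: (-10)(-2) − (-8)(-3) = -4
P_4→P_5: (-8)(7) − (1)(-2) = -54
P_5→P_6: (1)(4) − (1)(7) = -3
P_6→P_1: (1)(0) − (-2)(4) = 8
Σ = -134
Area = |Σ|/2 = 67.
Hole:
V_1→V_2: (-3)(-4) − (-3)(-5) = -3
V_2→V_3: (-3)(1) − (-4)(-4) = -19
V_3→V_4: (-4)(-1) − (-4)(1) = 8
V_4→V_1: (-4)(-5) − (-3)(-1) = 17
Σ = 3
Area = |Σ|/2 = 1.5.
Net area = 67 − 1.5 = 65.5.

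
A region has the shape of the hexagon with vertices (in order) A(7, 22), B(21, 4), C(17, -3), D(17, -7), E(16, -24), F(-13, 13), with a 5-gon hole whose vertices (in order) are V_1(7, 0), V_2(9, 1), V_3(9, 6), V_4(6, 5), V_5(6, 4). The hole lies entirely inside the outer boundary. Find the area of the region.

Outer boundary:
Σ = (-434) + (-131) + (-68) + (-296) + (-104) + (-377) = -1410
Area = |Σ|/2 = 705.
Hole:
Cross-terms: 7, 45, 9, -6, -28  ⇒  Σ = 27
Area = |Σ|/2 = 13.5.
Net area = 705 − 13.5 = 691.5.

691.5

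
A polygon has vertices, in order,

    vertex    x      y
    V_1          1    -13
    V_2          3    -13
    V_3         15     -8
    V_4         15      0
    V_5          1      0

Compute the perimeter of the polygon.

|V_1V_2| = √((2)² + (0)²) = √4 = 2
|V_2V_3| = √((12)² + (5)²) = √169 = 13
|V_3V_4| = √((0)² + (8)²) = √64 = 8
|V_4V_5| = √((-14)² + (0)²) = √196 = 14
|V_5V_1| = √((0)² + (-13)²) = √169 = 13
Perimeter = 2 + 13 + 8 + 14 + 13 = 50.

50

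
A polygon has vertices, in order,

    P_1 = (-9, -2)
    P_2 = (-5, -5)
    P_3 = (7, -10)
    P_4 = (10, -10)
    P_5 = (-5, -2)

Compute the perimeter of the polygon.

|P_1P_2| = √((4)² + (-3)²) = √25 = 5
|P_2P_3| = √((12)² + (-5)²) = √169 = 13
|P_3P_4| = √((3)² + (0)²) = √9 = 3
|P_4P_5| = √((-15)² + (8)²) = √289 = 17
|P_5P_1| = √((-4)² + (0)²) = √16 = 4
Perimeter = 5 + 13 + 3 + 17 + 4 = 42.

42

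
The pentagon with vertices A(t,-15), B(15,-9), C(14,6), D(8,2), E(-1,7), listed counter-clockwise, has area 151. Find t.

12

Write out the shoelace sum; only the two edges meeting at A involve t:
2·Area = [((-1)·(-15) − t·7) + (t·(-9) − 15·(-15))] + 254
       = -16·t + 494 = 302
⇒ t = 12.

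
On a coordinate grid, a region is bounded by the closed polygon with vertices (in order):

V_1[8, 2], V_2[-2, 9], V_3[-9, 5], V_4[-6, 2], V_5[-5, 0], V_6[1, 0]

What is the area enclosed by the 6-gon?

Apply the surveyor's formula: 2A = Σ (x_i·y_{i+1} − x_{i+1}·y_i), indices taken mod 6.
Σ = (76) + (71) + (12) + (10) + (0) + (2) = 171
Area = |Σ|/2 = 85.5.

85.5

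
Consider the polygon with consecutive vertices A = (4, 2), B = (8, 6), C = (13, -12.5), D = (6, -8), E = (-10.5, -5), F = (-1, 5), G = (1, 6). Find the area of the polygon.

Apply the surveyor's formula: 2A = Σ (x_i·y_{i+1} − x_{i+1}·y_i), indices taken mod 7.
A→B: (4)(6) − (8)(2) = 8
B→C: (8)(-12.5) − (13)(6) = -178
C→D: (13)(-8) − (6)(-12.5) = -29
D→E: (6)(-5) − (-10.5)(-8) = -114
E→F: (-10.5)(5) − (-1)(-5) = -57.5
F→G: (-1)(6) − (1)(5) = -11
G→A: (1)(2) − (4)(6) = -22
Σ = -403.5
Area = |Σ|/2 = 201.75.

201.75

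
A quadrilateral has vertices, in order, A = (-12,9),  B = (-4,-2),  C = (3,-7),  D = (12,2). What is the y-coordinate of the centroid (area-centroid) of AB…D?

Apply the shoelace formula. First the cross-terms c_i = x_i·y_{i+1} − x_{i+1}·y_i:
  60, 34, 90, 132  ⇒  2A = 316, A = 158.
Then Σ (y_i + y_{i+1})·c_i = 1116, so ȳ = 1116 / (6·158) = 93/79.

93/79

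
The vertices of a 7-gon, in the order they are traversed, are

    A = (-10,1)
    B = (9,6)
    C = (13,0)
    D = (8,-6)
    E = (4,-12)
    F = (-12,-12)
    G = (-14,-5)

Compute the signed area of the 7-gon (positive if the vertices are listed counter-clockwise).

-330.5

A→B: (-10)(6) − (9)(1) = -69
B→C: (9)(0) − (13)(6) = -78
C→D: (13)(-6) − (8)(0) = -78
D→E: (8)(-12) − (4)(-6) = -72
E→F: (4)(-12) − (-12)(-12) = -192
F→G: (-12)(-5) − (-14)(-12) = -108
G→A: (-14)(1) − (-10)(-5) = -64
Σ = -661
Signed area = Σ/2 = -330.5 (negative ⇒ clockwise traversal).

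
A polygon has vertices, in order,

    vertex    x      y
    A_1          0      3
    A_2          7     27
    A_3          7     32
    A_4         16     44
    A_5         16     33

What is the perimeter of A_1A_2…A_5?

|A_1A_2| = √((7)² + (24)²) = √625 = 25
|A_2A_3| = √((0)² + (5)²) = √25 = 5
|A_3A_4| = √((9)² + (12)²) = √225 = 15
|A_4A_5| = √((0)² + (-11)²) = √121 = 11
|A_5A_1| = √((-16)² + (-30)²) = √1156 = 34
Perimeter = 25 + 5 + 15 + 11 + 34 = 90.

90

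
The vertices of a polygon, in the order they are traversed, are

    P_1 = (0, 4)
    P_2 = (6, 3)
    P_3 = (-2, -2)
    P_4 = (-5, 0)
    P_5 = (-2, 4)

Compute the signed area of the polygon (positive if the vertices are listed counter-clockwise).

Apply the shoelace (surveyor's) formula: 2A = Σ (x_i·y_{i+1} − x_{i+1}·y_i), indices taken mod 5.
Σ = (-24) + (-6) + (-10) + (-20) + (-8) = -68
Signed area = Σ/2 = -34 (negative ⇒ clockwise traversal).

-34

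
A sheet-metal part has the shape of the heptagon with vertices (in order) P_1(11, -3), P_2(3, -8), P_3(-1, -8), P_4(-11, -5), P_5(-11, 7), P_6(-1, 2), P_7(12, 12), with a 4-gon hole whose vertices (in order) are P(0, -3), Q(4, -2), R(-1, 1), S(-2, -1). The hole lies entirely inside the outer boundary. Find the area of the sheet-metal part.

Outer boundary:
Apply the shoelace formula: 2A = Σ (x_i·y_{i+1} − x_{i+1}·y_i), indices taken mod 7.
Σ = (-79) + (-32) + (-83) + (-132) + (-15) + (-36) + (-168) = -545
Area = |Σ|/2 = 272.5.
Hole:
P→Q: (0)(-2) − (4)(-3) = 12
Q→R: (4)(1) − (-1)(-2) = 2
R→S: (-1)(-1) − (-2)(1) = 3
S→P: (-2)(-3) − (0)(-1) = 6
Σ = 23
Area = |Σ|/2 = 11.5.
Net area = 272.5 − 11.5 = 261.

261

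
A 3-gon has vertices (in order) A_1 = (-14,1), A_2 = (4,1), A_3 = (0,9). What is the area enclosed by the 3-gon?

Apply the surveyor's formula: 2A = Σ (x_i·y_{i+1} − x_{i+1}·y_i), indices taken mod 3.
A_1→A_2: (-14)(1) − (4)(1) = -18
A_2→A_3: (4)(9) − (0)(1) = 36
A_3→A_1: (0)(1) − (-14)(9) = 126
Σ = 144
Area = |Σ|/2 = 72.

72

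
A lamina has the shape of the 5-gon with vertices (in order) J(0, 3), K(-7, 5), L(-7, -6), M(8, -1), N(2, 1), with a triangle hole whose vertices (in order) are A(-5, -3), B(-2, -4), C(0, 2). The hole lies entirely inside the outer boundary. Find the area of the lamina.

74.5

Outer boundary:
Apply the shoelace (surveyor's) formula: 2A = Σ (x_i·y_{i+1} − x_{i+1}·y_i), indices taken mod 5.
J→K: (0)(5) − (-7)(3) = 21
K→L: (-7)(-6) − (-7)(5) = 77
L→M: (-7)(-1) − (8)(-6) = 55
M→N: (8)(1) − (2)(-1) = 10
N→J: (2)(3) − (0)(1) = 6
Σ = 169
Area = |Σ|/2 = 84.5.
Hole:
Apply Gauss's area formula: 2A = Σ (x_i·y_{i+1} − x_{i+1}·y_i), indices taken mod 3.
Σ = (14) + (-4) + (10) = 20
Area = |Σ|/2 = 10.
Net area = 84.5 − 10 = 74.5.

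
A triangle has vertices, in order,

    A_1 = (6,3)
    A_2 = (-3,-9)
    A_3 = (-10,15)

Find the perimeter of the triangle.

60

|A_1A_2| = √((-9)² + (-12)²) = √225 = 15
|A_2A_3| = √((-7)² + (24)²) = √625 = 25
|A_3A_1| = √((16)² + (-12)²) = √400 = 20
Perimeter = 15 + 25 + 20 = 60.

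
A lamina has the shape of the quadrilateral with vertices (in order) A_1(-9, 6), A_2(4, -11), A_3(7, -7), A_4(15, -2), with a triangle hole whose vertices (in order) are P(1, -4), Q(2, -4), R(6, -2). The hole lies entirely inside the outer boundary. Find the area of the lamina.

142.5

Outer boundary:
Apply the shoelace (surveyor's) formula: 2A = Σ (x_i·y_{i+1} − x_{i+1}·y_i), indices taken mod 4.
Σ = (75) + (49) + (91) + (72) = 287
Area = |Σ|/2 = 143.5.
Hole:
Apply the surveyor's formula: 2A = Σ (x_i·y_{i+1} − x_{i+1}·y_i), indices taken mod 3.
Σ = (4) + (20) + (-22) = 2
Area = |Σ|/2 = 1.
Net area = 143.5 − 1 = 142.5.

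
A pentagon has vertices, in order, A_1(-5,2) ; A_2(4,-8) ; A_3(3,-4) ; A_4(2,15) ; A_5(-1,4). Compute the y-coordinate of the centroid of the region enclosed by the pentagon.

140/67

Apply Gauss's area formula. First the cross-terms c_i = x_i·y_{i+1} − x_{i+1}·y_i:
  32, 8, 53, 23, 18  ⇒  2A = 134, A = 67.
Then Σ (y_i + y_{i+1})·c_i = 840, so ȳ = 840 / (6·67) = 140/67.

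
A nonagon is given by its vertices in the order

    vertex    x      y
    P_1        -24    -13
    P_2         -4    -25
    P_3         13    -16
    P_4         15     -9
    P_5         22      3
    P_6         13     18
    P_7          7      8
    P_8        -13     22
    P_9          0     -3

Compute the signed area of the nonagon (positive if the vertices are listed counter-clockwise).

Apply Gauss's area formula: 2A = Σ (x_i·y_{i+1} − x_{i+1}·y_i), indices taken mod 9.
Σ = (548) + (389) + (123) + (243) + (357) + (-22) + (258) + (39) + (-72) = 1863
Signed area = Σ/2 = 931.5 (positive ⇒ counter-clockwise traversal).

931.5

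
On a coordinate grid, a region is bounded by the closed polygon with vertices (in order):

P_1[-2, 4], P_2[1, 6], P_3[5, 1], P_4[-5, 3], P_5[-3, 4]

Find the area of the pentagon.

20

Apply Gauss's area formula: 2A = Σ (x_i·y_{i+1} − x_{i+1}·y_i), indices taken mod 5.
Σ = (-16) + (-29) + (20) + (-11) + (-4) = -40
Area = |Σ|/2 = 20.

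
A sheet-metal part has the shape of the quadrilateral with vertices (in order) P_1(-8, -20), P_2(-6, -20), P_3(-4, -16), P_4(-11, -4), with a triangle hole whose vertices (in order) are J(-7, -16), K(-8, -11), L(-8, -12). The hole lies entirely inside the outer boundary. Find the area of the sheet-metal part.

Outer boundary:
Σ = (40) + (16) + (-160) + (188) = 84
Area = |Σ|/2 = 42.
Hole:
J→K: (-7)(-11) − (-8)(-16) = -51
K→L: (-8)(-12) − (-8)(-11) = 8
L→J: (-8)(-16) − (-7)(-12) = 44
Σ = 1
Area = |Σ|/2 = 0.5.
Net area = 42 − 0.5 = 41.5.

41.5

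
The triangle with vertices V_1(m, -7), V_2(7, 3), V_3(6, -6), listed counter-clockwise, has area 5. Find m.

The doubled signed area Σ (x_i y_{i+1} − x_{i+1} y_i) is linear in m.
With m=0 it equals -53; the coefficient of m is 9 (from the two edges through V_1).
So 9·m + -53 = 2·5 = 10 ⇒ m = 7.

7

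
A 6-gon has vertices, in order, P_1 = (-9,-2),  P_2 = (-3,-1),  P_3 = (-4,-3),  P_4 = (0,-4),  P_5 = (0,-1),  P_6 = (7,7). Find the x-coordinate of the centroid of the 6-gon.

-23/30

Apply the shoelace formula. First the cross-terms c_i = x_i·y_{i+1} − x_{i+1}·y_i:
  3, 5, 16, 0, 7, 49  ⇒  2A = 80, A = 40.
Then Σ (x_i + x_{i+1})·c_i = -184, so x̄ = -184 / (6·40) = -23/30.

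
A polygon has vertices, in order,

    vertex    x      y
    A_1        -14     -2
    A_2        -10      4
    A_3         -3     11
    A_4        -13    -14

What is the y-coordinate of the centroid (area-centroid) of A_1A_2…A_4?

-181/159

Apply the shoelace (surveyor's) formula. First the cross-terms c_i = x_i·y_{i+1} − x_{i+1}·y_i:
  -76, -98, 185, -170  ⇒  2A = -159, A = -79.5.
Then Σ (y_i + y_{i+1})·c_i = 543, so ȳ = 543 / (6·(-79.5)) = -181/159.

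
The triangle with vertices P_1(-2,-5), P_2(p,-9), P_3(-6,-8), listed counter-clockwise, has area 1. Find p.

Write out the shoelace sum; only the two edges meeting at P_2 involve p:
2·Area = [((-2)·(-9) − p·(-5)) + (p·(-8) − (-6)·(-9))] + 14
       = -3·p + -22 = 2
⇒ p = -8.

-8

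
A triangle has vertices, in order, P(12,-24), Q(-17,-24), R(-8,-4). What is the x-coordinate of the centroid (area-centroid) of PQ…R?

Apply the shoelace formula. First the cross-terms c_i = x_i·y_{i+1} − x_{i+1}·y_i:
  -696, -124, 240  ⇒  2A = -580, A = -290.
Then Σ (x_i + x_{i+1})·c_i = 7540, so x̄ = 7540 / (6·(-290)) = -13/3.

-13/3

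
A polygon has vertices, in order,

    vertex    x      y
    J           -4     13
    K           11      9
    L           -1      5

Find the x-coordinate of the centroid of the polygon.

2

Apply Gauss's area formula. First the cross-terms c_i = x_i·y_{i+1} − x_{i+1}·y_i:
  -179, 64, 7  ⇒  2A = -108, A = -54.
Then Σ (x_i + x_{i+1})·c_i = -648, so x̄ = -648 / (6·(-54)) = 2.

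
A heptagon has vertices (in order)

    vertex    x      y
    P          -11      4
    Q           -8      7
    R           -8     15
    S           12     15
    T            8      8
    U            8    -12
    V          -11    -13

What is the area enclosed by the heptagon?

508

Apply the shoelace formula: 2A = Σ (x_i·y_{i+1} − x_{i+1}·y_i), indices taken mod 7.
Cross-terms: -45, -64, -300, -24, -160, -236, -187  ⇒  Σ = -1016
Area = |Σ|/2 = 508.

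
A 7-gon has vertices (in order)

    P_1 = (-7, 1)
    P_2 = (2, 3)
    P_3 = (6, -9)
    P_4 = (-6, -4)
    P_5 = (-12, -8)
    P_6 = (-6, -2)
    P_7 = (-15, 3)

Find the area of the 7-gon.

101.5

P_1→P_2: (-7)(3) − (2)(1) = -23
P_2→P_3: (2)(-9) − (6)(3) = -36
P_3→P_4: (6)(-4) − (-6)(-9) = -78
P_4→P_5: (-6)(-8) − (-12)(-4) = 0
P_5→P_6: (-12)(-2) − (-6)(-8) = -24
P_6→P_7: (-6)(3) − (-15)(-2) = -48
P_7→P_1: (-15)(1) − (-7)(3) = 6
Σ = -203
Area = |Σ|/2 = 101.5.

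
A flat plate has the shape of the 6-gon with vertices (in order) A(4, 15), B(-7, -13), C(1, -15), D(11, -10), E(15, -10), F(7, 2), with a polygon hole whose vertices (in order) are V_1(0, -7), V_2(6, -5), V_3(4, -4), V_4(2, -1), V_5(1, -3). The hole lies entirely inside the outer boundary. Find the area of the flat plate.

266.5

Outer boundary:
Cross-terms: 53, 118, 155, 40, 100, 97  ⇒  Σ = 563
Area = |Σ|/2 = 281.5.
Hole:
Apply the surveyor's formula: 2A = Σ (x_i·y_{i+1} − x_{i+1}·y_i), indices taken mod 5.
Σ = (42) + (-4) + (4) + (-5) + (-7) = 30
Area = |Σ|/2 = 15.
Net area = 281.5 − 15 = 266.5.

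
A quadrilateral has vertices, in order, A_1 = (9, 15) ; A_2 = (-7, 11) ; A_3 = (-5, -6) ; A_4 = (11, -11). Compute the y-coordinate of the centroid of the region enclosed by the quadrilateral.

Apply the surveyor's formula. First the cross-terms c_i = x_i·y_{i+1} − x_{i+1}·y_i:
  204, 97, 121, 264  ⇒  2A = 686, A = 343.
Then Σ (y_i + y_{i+1})·c_i = 4788, so ȳ = 4788 / (6·343) = 114/49.

114/49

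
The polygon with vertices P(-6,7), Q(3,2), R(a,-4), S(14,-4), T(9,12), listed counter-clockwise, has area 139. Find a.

12

Write out the shoelace sum; only the two edges meeting at R involve a:
2·Area = [(3·(-4) − a·2) + (a·(-4) − 14·(-4))] + 306
       = -6·a + 350 = 278
⇒ a = 12.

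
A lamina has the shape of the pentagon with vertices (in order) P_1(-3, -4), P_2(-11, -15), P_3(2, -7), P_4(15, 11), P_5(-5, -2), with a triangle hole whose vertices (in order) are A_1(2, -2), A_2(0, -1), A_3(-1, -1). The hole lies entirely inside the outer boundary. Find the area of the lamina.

136.5

Outer boundary:
Apply the surveyor's formula: 2A = Σ (x_i·y_{i+1} − x_{i+1}·y_i), indices taken mod 5.
P_1→P_2: (-3)(-15) − (-11)(-4) = 1
P_2→P_3: (-11)(-7) − (2)(-15) = 107
P_3→P_4: (2)(11) − (15)(-7) = 127
P_4→P_5: (15)(-2) − (-5)(11) = 25
P_5→P_1: (-5)(-4) − (-3)(-2) = 14
Σ = 274
Area = |Σ|/2 = 137.
Hole:
Apply Gauss's area formula: 2A = Σ (x_i·y_{i+1} − x_{i+1}·y_i), indices taken mod 3.
Σ = (-2) + (-1) + (4) = 1
Area = |Σ|/2 = 0.5.
Net area = 137 − 0.5 = 136.5.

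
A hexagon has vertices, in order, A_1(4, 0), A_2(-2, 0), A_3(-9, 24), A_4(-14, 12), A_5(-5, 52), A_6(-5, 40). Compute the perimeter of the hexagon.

138

|A_1A_2| = √((-6)² + (0)²) = √36 = 6
|A_2A_3| = √((-7)² + (24)²) = √625 = 25
|A_3A_4| = √((-5)² + (-12)²) = √169 = 13
|A_4A_5| = √((9)² + (40)²) = √1681 = 41
|A_5A_6| = √((0)² + (-12)²) = √144 = 12
|A_6A_1| = √((9)² + (-40)²) = √1681 = 41
Perimeter = 6 + 25 + 13 + 41 + 12 + 41 = 138.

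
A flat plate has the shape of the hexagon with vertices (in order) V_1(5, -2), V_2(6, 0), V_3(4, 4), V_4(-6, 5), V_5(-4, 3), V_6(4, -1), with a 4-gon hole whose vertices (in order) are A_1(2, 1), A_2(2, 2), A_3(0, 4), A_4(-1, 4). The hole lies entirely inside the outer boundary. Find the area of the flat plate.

Outer boundary:
Apply the shoelace (surveyor's) formula: 2A = Σ (x_i·y_{i+1} − x_{i+1}·y_i), indices taken mod 6.
Σ = (12) + (24) + (44) + (2) + (-8) + (-3) = 71
Area = |Σ|/2 = 35.5.
Hole:
Apply the shoelace formula: 2A = Σ (x_i·y_{i+1} − x_{i+1}·y_i), indices taken mod 4.
A_1→A_2: (2)(2) − (2)(1) = 2
A_2→A_3: (2)(4) − (0)(2) = 8
A_3→A_4: (0)(4) − (-1)(4) = 4
A_4→A_1: (-1)(1) − (2)(4) = -9
Σ = 5
Area = |Σ|/2 = 2.5.
Net area = 35.5 − 2.5 = 33.

33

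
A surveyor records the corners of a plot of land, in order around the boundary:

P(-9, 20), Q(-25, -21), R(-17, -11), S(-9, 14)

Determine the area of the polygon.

108

Apply the surveyor's formula: 2A = Σ (x_i·y_{i+1} − x_{i+1}·y_i), indices taken mod 4.
Σ = (689) + (-82) + (-337) + (-54) = 216
Area = |Σ|/2 = 108.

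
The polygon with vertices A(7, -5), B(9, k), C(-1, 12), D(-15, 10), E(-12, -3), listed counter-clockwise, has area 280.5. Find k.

Write out the shoelace sum; only the two edges meeting at B involve k:
2·Area = [(7·k − 9·(-5)) + (9·12 − (-1)·k)] + 416
       = 8·k + 569 = 561
⇒ k = -1.

-1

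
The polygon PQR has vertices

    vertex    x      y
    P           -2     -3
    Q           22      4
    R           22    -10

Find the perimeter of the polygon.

64

|PQ| = √((24)² + (7)²) = √625 = 25
|QR| = √((0)² + (-14)²) = √196 = 14
|RP| = √((-24)² + (7)²) = √625 = 25
Perimeter = 25 + 14 + 25 = 64.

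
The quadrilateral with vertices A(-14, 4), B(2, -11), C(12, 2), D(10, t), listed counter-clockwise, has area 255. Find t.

8

The doubled signed area Σ (x_i y_{i+1} − x_{i+1} y_i) is linear in t.
With t=0 it equals 302; the coefficient of t is 26 (from the two edges through D).
So 26·t + 302 = 2·255 = 510 ⇒ t = 8.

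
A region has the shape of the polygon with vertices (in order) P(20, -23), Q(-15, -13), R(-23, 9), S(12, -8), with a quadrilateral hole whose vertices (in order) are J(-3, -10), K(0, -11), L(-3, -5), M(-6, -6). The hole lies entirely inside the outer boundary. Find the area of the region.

524.5

Outer boundary:
Cross-terms: -605, -434, 76, -116  ⇒  Σ = -1079
Area = |Σ|/2 = 539.5.
Hole:
Apply the shoelace formula: 2A = Σ (x_i·y_{i+1} − x_{i+1}·y_i), indices taken mod 4.
Σ = (33) + (-33) + (-12) + (42) = 30
Area = |Σ|/2 = 15.
Net area = 539.5 − 15 = 524.5.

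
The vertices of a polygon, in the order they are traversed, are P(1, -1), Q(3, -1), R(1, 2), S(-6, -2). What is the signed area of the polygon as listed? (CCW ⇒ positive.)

13.5

Apply Gauss's area formula: 2A = Σ (x_i·y_{i+1} − x_{i+1}·y_i), indices taken mod 4.
Σ = (2) + (7) + (10) + (8) = 27
Signed area = Σ/2 = 13.5 (positive ⇒ counter-clockwise traversal).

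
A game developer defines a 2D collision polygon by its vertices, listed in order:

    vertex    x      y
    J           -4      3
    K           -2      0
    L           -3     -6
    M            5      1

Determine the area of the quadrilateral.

32

Σ = (6) + (12) + (27) + (19) = 64
Area = |Σ|/2 = 32.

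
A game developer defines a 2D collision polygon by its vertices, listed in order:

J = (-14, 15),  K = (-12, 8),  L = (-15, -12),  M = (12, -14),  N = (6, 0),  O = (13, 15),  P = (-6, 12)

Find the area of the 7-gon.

592

Apply Gauss's area formula: 2A = Σ (x_i·y_{i+1} − x_{i+1}·y_i), indices taken mod 7.
J→K: (-14)(8) − (-12)(15) = 68
K→L: (-12)(-12) − (-15)(8) = 264
L→M: (-15)(-14) − (12)(-12) = 354
M→N: (12)(0) − (6)(-14) = 84
N→O: (6)(15) − (13)(0) = 90
O→P: (13)(12) − (-6)(15) = 246
P→J: (-6)(15) − (-14)(12) = 78
Σ = 1184
Area = |Σ|/2 = 592.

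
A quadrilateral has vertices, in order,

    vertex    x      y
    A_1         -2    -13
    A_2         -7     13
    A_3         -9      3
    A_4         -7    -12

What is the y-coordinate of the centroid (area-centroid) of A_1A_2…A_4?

Apply Gauss's area formula. First the cross-terms c_i = x_i·y_{i+1} − x_{i+1}·y_i:
  -117, 96, 129, 67  ⇒  2A = 175, A = 87.5.
Then Σ (y_i + y_{i+1})·c_i = -1300, so ȳ = -1300 / (6·87.5) = -52/21.

-52/21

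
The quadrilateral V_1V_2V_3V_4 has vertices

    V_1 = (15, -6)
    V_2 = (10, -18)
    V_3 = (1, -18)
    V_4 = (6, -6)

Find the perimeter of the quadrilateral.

44

|V_1V_2| = √((-5)² + (-12)²) = √169 = 13
|V_2V_3| = √((-9)² + (0)²) = √81 = 9
|V_3V_4| = √((5)² + (12)²) = √169 = 13
|V_4V_1| = √((9)² + (0)²) = √81 = 9
Perimeter = 13 + 9 + 13 + 9 = 44.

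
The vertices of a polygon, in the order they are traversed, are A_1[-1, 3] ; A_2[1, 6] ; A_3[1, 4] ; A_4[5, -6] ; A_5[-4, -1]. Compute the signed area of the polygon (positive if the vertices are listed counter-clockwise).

-39.5

Apply Gauss's area formula: 2A = Σ (x_i·y_{i+1} − x_{i+1}·y_i), indices taken mod 5.
A_1→A_2: (-1)(6) − (1)(3) = -9
A_2→A_3: (1)(4) − (1)(6) = -2
A_3→A_4: (1)(-6) − (5)(4) = -26
A_4→A_5: (5)(-1) − (-4)(-6) = -29
A_5→A_1: (-4)(3) − (-1)(-1) = -13
Σ = -79
Signed area = Σ/2 = -39.5 (negative ⇒ clockwise traversal).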